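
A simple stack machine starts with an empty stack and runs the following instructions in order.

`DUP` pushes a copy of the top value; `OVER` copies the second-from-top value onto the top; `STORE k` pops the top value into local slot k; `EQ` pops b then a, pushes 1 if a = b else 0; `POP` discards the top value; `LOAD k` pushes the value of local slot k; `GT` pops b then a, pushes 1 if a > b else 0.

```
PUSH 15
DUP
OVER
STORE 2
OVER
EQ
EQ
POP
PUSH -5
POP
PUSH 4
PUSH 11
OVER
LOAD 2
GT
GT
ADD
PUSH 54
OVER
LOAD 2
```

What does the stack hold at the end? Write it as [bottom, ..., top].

PUSH 15 : [15]
DUP     : [15, 15]
OVER    : [15, 15, 15]
STORE 2 : [15, 15]
OVER    : [15, 15, 15]
EQ      : [15, 1]
EQ      : [0]
POP     : []
PUSH -5 : [-5]
POP     : []
PUSH 4  : [4]
PUSH 11 : [4, 11]
OVER    : [4, 11, 4]
LOAD 2  : [4, 11, 4, 15]
GT      : [4, 11, 0]
GT      : [4, 1]
ADD     : [5]
PUSH 54 : [5, 54]
OVER    : [5, 54, 5]
LOAD 2  : [5, 54, 5, 15]

[5, 54, 5, 15]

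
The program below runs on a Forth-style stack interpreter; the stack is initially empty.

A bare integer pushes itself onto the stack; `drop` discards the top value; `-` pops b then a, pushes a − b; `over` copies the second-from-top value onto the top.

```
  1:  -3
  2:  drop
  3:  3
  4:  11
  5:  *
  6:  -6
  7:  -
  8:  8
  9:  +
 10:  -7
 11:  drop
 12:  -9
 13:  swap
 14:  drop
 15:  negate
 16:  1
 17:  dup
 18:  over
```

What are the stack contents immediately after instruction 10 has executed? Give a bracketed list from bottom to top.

[47, -7]

-3   -> [-3]
drop -> []
3    -> [3]
11   -> [3, 11]
*    -> [33]
-6   -> [33, -6]
-    -> [39]
8    -> [39, 8]
+    -> [47]
-7   -> [47, -7]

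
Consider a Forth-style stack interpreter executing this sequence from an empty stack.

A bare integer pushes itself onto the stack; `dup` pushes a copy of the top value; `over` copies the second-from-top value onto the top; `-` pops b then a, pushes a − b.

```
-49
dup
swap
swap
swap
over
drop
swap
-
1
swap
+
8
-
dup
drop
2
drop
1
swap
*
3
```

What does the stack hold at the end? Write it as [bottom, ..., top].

[-7, 3]

-49  → -49
dup  → -49 -49
swap → -49 -49
swap → -49 -49
swap → -49 -49
over → -49 -49 -49
drop → -49 -49
swap → -49 -49
-    → 0
1    → 0 1
swap → 1 0
+    → 1
8    → 1 8
-    → -7
dup  → -7 -7
drop → -7
2    → -7 2
drop → -7
1    → -7 1
swap → 1 -7
*    → -7
3    → -7 3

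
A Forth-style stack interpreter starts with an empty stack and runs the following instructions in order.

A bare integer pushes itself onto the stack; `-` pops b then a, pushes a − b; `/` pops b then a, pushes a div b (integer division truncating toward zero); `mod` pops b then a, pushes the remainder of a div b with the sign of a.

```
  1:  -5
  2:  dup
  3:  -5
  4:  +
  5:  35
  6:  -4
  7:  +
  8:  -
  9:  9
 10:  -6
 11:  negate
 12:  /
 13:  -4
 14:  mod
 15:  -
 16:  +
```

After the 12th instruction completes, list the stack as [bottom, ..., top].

[-5, -41, 1]

-5      [-5]
dup     [-5, -5]
-5      [-5, -5, -5]
+       [-5, -10]
35      [-5, -10, 35]
-4      [-5, -10, 35, -4]
+       [-5, -10, 31]
-       [-5, -41]
9       [-5, -41, 9]
-6      [-5, -41, 9, -6]
negate  [-5, -41, 9, 6]
/       [-5, -41, 1]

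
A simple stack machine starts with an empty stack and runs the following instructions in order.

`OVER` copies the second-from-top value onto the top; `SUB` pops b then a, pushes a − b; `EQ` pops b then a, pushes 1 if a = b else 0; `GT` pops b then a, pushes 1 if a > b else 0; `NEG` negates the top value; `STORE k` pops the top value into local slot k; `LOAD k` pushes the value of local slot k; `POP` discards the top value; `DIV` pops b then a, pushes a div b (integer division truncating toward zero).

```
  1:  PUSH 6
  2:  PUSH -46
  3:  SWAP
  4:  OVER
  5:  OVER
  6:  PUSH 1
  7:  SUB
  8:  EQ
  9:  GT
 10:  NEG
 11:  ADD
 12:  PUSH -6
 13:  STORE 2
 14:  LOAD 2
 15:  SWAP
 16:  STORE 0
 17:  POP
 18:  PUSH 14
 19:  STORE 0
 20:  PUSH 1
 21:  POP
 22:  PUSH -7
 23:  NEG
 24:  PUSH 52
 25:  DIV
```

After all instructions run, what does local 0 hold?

PUSH 6   → [6]
PUSH -46 → [6, -46]
SWAP     → [-46, 6]
OVER     → [-46, 6, -46]
OVER     → [-46, 6, -46, 6]
PUSH 1   → [-46, 6, -46, 6, 1]
SUB      → [-46, 6, -46, 5]
EQ       → [-46, 6, 0]
GT       → [-46, 1]
NEG      → [-46, -1]
ADD      → [-47]
PUSH -6  → [-47, -6]
STORE 2  → [-47]
LOAD 2   → [-47, -6]
SWAP     → [-6, -47]
STORE 0  → [-6]
POP      → []
PUSH 14  → [14]
STORE 0  → []
PUSH 1   → [1]
POP      → []
PUSH -7  → [-7]
NEG      → [7]
PUSH 52  → [7, 52]
DIV      → [0]

14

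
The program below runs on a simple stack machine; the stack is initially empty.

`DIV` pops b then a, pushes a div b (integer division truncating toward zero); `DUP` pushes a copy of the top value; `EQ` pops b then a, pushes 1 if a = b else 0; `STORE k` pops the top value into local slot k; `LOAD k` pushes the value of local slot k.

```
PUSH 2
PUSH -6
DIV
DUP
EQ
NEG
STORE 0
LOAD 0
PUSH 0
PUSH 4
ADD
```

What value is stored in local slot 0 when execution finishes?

PUSH 2  -> [2]
PUSH -6 -> [2, -6]
DIV     -> [0]
DUP     -> [0, 0]
EQ      -> [1]
NEG     -> [-1]
STORE 0 -> []
LOAD 0  -> [-1]
PUSH 0  -> [-1, 0]
PUSH 4  -> [-1, 0, 4]
ADD     -> [-1, 4]

-1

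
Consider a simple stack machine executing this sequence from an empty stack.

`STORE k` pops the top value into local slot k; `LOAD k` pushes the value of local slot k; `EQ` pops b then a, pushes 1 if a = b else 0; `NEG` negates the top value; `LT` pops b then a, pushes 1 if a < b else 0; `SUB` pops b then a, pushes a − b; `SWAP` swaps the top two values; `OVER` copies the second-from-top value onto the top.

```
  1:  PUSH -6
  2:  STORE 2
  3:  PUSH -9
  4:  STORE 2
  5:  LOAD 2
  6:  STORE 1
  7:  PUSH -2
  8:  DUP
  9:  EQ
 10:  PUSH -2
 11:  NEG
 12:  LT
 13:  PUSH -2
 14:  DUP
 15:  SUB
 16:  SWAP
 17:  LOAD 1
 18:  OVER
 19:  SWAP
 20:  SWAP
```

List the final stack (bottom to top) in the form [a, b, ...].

PUSH -6 : -6
STORE 2 : (empty)
PUSH -9 : -9
STORE 2 : (empty)
LOAD 2  : -9
STORE 1 : (empty)
PUSH -2 : -2
DUP     : -2 -2
EQ      : 1
PUSH -2 : 1 -2
NEG     : 1 2
LT      : 1
PUSH -2 : 1 -2
DUP     : 1 -2 -2
SUB     : 1 0
SWAP    : 0 1
LOAD 1  : 0 1 -9
OVER    : 0 1 -9 1
SWAP    : 0 1 1 -9
SWAP    : 0 1 -9 1

[0, 1, -9, 1]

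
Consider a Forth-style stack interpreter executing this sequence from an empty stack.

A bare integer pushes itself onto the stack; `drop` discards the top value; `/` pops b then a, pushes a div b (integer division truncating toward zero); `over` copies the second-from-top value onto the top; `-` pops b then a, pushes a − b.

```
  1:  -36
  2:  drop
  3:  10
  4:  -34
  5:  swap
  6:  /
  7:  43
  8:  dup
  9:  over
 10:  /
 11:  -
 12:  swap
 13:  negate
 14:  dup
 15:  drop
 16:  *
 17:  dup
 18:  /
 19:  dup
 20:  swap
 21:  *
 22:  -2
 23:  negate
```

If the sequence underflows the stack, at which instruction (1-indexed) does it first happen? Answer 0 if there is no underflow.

0

-36    : -36
drop   : (empty)
10     : 10
-34    : 10 -34
swap   : -34 10
/      : -3
43     : -3 43
dup    : -3 43 43
over   : -3 43 43 43
/      : -3 43 1
-      : -3 42
swap   : 42 -3
negate : 42 3
dup    : 42 3 3
drop   : 42 3
*      : 126
dup    : 126 126
/      : 1
dup    : 1 1
swap   : 1 1
*      : 1
-2     : 1 -2
negate : 1 2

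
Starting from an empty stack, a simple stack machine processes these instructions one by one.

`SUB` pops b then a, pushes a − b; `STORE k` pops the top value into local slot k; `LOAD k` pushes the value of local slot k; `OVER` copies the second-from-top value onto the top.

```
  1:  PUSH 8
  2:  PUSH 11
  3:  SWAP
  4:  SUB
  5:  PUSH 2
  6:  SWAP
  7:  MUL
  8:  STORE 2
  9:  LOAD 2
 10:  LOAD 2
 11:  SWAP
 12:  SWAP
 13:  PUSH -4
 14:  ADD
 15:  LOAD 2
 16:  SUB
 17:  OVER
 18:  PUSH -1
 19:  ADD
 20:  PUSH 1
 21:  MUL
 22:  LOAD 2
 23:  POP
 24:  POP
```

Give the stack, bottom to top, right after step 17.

PUSH 8  → [8]
PUSH 11 → [8, 11]
SWAP    → [11, 8]
SUB     → [3]
PUSH 2  → [3, 2]
SWAP    → [2, 3]
MUL     → [6]
STORE 2 → []
LOAD 2  → [6]
LOAD 2  → [6, 6]
SWAP    → [6, 6]
SWAP    → [6, 6]
PUSH -4 → [6, 6, -4]
ADD     → [6, 2]
LOAD 2  → [6, 2, 6]
SUB     → [6, -4]
OVER    → [6, -4, 6]

[6, -4, 6]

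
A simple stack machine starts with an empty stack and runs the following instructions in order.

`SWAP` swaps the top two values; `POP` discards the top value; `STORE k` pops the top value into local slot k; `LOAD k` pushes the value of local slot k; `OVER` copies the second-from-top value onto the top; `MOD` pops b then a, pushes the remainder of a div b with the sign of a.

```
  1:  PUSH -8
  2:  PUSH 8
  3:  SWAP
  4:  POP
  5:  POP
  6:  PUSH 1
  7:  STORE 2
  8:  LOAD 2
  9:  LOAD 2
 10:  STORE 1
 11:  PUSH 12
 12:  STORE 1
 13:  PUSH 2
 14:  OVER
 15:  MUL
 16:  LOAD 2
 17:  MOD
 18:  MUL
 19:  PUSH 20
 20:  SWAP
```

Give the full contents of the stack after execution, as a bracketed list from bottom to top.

PUSH -8  [-8]
PUSH 8   [-8, 8]
SWAP     [8, -8]
POP      [8]
POP      []
PUSH 1   [1]
STORE 2  []
LOAD 2   [1]
LOAD 2   [1, 1]
STORE 1  [1]
PUSH 12  [1, 12]
STORE 1  [1]
PUSH 2   [1, 2]
OVER     [1, 2, 1]
MUL      [1, 2]
LOAD 2   [1, 2, 1]
MOD      [1, 0]
MUL      [0]
PUSH 20  [0, 20]
SWAP     [20, 0]

[20, 0]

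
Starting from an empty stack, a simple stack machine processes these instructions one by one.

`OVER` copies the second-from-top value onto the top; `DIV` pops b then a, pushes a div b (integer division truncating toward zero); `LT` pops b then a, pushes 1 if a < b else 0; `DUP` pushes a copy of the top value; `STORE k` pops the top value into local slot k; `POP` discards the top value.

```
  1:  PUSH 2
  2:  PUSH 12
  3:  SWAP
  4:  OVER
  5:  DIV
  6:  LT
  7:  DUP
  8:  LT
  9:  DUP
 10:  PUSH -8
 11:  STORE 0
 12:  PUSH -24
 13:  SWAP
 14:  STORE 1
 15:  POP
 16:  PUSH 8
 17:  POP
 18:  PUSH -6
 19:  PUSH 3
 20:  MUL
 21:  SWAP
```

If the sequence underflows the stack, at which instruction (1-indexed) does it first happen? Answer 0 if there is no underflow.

PUSH 2   → [2]
PUSH 12  → [2, 12]
SWAP     → [12, 2]
OVER     → [12, 2, 12]
DIV      → [12, 0]
LT       → [0]
DUP      → [0, 0]
LT       → [0]
DUP      → [0, 0]
PUSH -8  → [0, 0, -8]
STORE 0  → [0, 0]
PUSH -24 → [0, 0, -24]
SWAP     → [0, -24, 0]
STORE 1  → [0, -24]
POP      → [0]
PUSH 8   → [0, 8]
POP      → [0]
PUSH -6  → [0, -6]
PUSH 3   → [0, -6, 3]
MUL      → [0, -18]
SWAP     → [-18, 0]

0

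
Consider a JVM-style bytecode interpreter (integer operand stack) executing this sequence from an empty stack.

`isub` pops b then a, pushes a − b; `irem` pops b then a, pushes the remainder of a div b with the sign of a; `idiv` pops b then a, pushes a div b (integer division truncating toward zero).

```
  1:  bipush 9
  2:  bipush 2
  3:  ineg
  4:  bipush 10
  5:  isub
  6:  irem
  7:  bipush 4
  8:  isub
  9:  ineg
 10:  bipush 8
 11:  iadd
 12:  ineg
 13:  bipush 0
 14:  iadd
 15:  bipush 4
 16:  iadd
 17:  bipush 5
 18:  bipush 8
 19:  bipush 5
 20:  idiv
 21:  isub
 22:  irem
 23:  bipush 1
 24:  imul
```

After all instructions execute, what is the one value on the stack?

1

bipush 9   [9]
bipush 2   [9, 2]
ineg       [9, -2]
bipush 10  [9, -2, 10]
isub       [9, -12]
irem       [9]
bipush 4   [9, 4]
isub       [5]
ineg       [-5]
bipush 8   [-5, 8]
iadd       [3]
ineg       [-3]
bipush 0   [-3, 0]
iadd       [-3]
bipush 4   [-3, 4]
iadd       [1]
bipush 5   [1, 5]
bipush 8   [1, 5, 8]
bipush 5   [1, 5, 8, 5]
idiv       [1, 5, 1]
isub       [1, 4]
irem       [1]
bipush 1   [1, 1]
imul       [1]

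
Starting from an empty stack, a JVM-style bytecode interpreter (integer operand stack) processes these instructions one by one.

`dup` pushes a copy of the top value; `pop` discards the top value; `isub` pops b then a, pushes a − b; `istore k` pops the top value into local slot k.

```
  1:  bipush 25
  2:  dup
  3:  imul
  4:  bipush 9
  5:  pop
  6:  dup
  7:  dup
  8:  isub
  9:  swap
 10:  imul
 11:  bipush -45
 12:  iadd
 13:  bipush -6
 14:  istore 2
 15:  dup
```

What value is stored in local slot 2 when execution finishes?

bipush 25  -> [25]
dup        -> [25, 25]
imul       -> [625]
bipush 9   -> [625, 9]
pop        -> [625]
dup        -> [625, 625]
dup        -> [625, 625, 625]
isub       -> [625, 0]
swap       -> [0, 625]
imul       -> [0]
bipush -45 -> [0, -45]
iadd       -> [-45]
bipush -6  -> [-45, -6]
istore 2   -> [-45]
dup        -> [-45, -45]

-6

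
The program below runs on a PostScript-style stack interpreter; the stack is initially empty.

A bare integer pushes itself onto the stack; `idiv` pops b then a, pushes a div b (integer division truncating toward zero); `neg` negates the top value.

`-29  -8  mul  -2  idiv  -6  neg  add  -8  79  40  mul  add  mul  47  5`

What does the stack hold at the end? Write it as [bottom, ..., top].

-29  → [-29]
-8   → [-29, -8]
mul  → [232]
-2   → [232, -2]
idiv → [-116]
-6   → [-116, -6]
neg  → [-116, 6]
add  → [-110]
-8   → [-110, -8]
79   → [-110, -8, 79]
40   → [-110, -8, 79, 40]
mul  → [-110, -8, 3160]
add  → [-110, 3152]
mul  → [-346720]
47   → [-346720, 47]
5    → [-346720, 47, 5]

[-346720, 47, 5]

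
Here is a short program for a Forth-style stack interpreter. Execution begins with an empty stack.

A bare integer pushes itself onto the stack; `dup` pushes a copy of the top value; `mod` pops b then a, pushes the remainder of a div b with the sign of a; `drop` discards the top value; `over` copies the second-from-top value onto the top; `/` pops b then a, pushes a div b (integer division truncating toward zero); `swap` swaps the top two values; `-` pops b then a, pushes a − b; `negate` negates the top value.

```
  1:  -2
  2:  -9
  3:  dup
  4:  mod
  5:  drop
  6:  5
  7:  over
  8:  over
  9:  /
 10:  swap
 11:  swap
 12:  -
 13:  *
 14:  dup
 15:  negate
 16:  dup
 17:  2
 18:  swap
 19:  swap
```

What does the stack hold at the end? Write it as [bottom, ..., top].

[-10, 10, 10, 2]

-2      [-2]
-9      [-2, -9]
dup     [-2, -9, -9]
mod     [-2, 0]
drop    [-2]
5       [-2, 5]
over    [-2, 5, -2]
over    [-2, 5, -2, 5]
/       [-2, 5, 0]
swap    [-2, 0, 5]
swap    [-2, 5, 0]
-       [-2, 5]
*       [-10]
dup     [-10, -10]
negate  [-10, 10]
dup     [-10, 10, 10]
2       [-10, 10, 10, 2]
swap    [-10, 10, 2, 10]
swap    [-10, 10, 10, 2]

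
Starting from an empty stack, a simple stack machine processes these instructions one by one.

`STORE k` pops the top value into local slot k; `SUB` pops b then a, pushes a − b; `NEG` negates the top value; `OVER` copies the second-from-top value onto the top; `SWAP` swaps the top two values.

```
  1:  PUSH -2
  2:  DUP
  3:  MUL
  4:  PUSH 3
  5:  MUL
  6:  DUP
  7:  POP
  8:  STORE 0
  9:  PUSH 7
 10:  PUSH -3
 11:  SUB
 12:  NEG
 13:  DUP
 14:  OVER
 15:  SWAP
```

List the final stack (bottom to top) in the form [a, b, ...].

PUSH -2  -2
DUP      -2 -2
MUL      4
PUSH 3   4 3
MUL      12
DUP      12 12
POP      12
STORE 0  (empty)
PUSH 7   7
PUSH -3  7 -3
SUB      10
NEG      -10
DUP      -10 -10
OVER     -10 -10 -10
SWAP     -10 -10 -10

[-10, -10, -10]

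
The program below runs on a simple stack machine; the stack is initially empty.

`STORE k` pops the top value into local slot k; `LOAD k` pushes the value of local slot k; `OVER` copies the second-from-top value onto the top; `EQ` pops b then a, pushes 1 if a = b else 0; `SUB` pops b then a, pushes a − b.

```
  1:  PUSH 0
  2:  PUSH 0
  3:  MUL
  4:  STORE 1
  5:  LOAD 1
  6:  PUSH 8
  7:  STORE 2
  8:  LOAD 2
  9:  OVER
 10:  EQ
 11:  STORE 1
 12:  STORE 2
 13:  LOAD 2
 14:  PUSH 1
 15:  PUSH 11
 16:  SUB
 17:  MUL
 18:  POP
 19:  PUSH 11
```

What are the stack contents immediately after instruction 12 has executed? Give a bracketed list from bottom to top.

PUSH 0  : [0]
PUSH 0  : [0, 0]
MUL     : [0]
STORE 1 : []
LOAD 1  : [0]
PUSH 8  : [0, 8]
STORE 2 : [0]
LOAD 2  : [0, 8]
OVER    : [0, 8, 0]
EQ      : [0, 0]
STORE 1 : [0]
STORE 2 : []

[]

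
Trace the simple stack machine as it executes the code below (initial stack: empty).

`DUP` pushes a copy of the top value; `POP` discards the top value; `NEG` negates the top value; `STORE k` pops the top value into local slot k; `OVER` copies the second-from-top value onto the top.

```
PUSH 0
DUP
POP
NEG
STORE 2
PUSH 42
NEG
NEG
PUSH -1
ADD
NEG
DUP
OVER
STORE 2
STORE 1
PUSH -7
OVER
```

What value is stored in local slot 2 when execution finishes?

-41

PUSH 0  : 0
DUP     : 0 0
POP     : 0
NEG     : 0
STORE 2 : (empty)
PUSH 42 : 42
NEG     : -42
NEG     : 42
PUSH -1 : 42 -1
ADD     : 41
NEG     : -41
DUP     : -41 -41
OVER    : -41 -41 -41
STORE 2 : -41 -41
STORE 1 : -41
PUSH -7 : -41 -7
OVER    : -41 -7 -41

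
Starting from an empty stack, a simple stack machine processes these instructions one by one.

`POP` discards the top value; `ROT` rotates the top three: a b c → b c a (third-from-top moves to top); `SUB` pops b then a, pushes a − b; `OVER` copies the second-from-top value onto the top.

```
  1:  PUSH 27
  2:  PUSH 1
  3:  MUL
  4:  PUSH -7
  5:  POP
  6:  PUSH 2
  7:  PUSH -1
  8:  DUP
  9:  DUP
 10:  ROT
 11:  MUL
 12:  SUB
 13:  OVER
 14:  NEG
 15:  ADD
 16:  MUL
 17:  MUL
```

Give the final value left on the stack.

PUSH 27 → 27
PUSH 1  → 27 1
MUL     → 27
PUSH -7 → 27 -7
POP     → 27
PUSH 2  → 27 2
PUSH -1 → 27 2 -1
DUP     → 27 2 -1 -1
DUP     → 27 2 -1 -1 -1
ROT     → 27 2 -1 -1 -1
MUL     → 27 2 -1 1
SUB     → 27 2 -2
OVER    → 27 2 -2 2
NEG     → 27 2 -2 -2
ADD     → 27 2 -4
MUL     → 27 -8
MUL     → -216

-216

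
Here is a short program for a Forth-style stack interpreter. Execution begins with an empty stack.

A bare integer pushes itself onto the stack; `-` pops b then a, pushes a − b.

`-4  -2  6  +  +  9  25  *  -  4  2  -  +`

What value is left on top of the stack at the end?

-223

-4 : [-4]
-2 : [-4, -2]
6  : [-4, -2, 6]
+  : [-4, 4]
+  : [0]
9  : [0, 9]
25 : [0, 9, 25]
*  : [0, 225]
-  : [-225]
4  : [-225, 4]
2  : [-225, 4, 2]
-  : [-225, 2]
+  : [-223]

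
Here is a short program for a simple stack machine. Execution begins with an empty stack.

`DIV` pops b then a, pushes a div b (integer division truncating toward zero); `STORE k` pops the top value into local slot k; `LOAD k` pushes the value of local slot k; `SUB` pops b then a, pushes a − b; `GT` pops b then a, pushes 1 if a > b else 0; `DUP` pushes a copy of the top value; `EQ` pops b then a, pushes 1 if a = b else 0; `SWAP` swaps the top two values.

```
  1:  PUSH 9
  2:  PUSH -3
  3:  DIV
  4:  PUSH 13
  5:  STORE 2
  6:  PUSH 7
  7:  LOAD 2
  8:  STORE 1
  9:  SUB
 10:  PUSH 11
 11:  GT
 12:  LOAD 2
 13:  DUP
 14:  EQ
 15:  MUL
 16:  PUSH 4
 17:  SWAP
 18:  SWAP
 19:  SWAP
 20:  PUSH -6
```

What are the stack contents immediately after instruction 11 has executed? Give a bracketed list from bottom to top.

[0]

PUSH 9   [9]
PUSH -3  [9, -3]
DIV      [-3]
PUSH 13  [-3, 13]
STORE 2  [-3]
PUSH 7   [-3, 7]
LOAD 2   [-3, 7, 13]
STORE 1  [-3, 7]
SUB      [-10]
PUSH 11  [-10, 11]
GT       [0]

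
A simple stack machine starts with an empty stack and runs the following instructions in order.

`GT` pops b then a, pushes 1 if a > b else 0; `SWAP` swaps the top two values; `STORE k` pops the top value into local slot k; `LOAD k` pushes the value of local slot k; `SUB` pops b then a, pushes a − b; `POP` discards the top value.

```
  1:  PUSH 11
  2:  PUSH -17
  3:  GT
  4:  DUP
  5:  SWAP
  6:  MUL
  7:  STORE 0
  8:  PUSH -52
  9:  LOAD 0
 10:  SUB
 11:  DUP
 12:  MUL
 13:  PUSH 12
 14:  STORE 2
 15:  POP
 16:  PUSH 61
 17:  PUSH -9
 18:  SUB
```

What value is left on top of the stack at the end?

70

PUSH 11  -> 11
PUSH -17 -> 11 -17
GT       -> 1
DUP      -> 1 1
SWAP     -> 1 1
MUL      -> 1
STORE 0  -> (empty)
PUSH -52 -> -52
LOAD 0   -> -52 1
SUB      -> -53
DUP      -> -53 -53
MUL      -> 2809
PUSH 12  -> 2809 12
STORE 2  -> 2809
POP      -> (empty)
PUSH 61  -> 61
PUSH -9  -> 61 -9
SUB      -> 70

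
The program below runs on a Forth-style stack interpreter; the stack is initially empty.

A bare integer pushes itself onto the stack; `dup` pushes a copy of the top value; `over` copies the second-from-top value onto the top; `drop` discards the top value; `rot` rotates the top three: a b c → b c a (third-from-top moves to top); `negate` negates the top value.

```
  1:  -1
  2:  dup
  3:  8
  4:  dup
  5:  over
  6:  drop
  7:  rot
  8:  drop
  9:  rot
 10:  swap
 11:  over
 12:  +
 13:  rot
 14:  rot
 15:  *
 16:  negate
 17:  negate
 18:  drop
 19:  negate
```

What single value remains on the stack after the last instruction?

-7

-1      [-1]
dup     [-1, -1]
8       [-1, -1, 8]
dup     [-1, -1, 8, 8]
over    [-1, -1, 8, 8, 8]
drop    [-1, -1, 8, 8]
rot     [-1, 8, 8, -1]
drop    [-1, 8, 8]
rot     [8, 8, -1]
swap    [8, -1, 8]
over    [8, -1, 8, -1]
+       [8, -1, 7]
rot     [-1, 7, 8]
rot     [7, 8, -1]
*       [7, -8]
negate  [7, 8]
negate  [7, -8]
drop    [7]
negate  [-7]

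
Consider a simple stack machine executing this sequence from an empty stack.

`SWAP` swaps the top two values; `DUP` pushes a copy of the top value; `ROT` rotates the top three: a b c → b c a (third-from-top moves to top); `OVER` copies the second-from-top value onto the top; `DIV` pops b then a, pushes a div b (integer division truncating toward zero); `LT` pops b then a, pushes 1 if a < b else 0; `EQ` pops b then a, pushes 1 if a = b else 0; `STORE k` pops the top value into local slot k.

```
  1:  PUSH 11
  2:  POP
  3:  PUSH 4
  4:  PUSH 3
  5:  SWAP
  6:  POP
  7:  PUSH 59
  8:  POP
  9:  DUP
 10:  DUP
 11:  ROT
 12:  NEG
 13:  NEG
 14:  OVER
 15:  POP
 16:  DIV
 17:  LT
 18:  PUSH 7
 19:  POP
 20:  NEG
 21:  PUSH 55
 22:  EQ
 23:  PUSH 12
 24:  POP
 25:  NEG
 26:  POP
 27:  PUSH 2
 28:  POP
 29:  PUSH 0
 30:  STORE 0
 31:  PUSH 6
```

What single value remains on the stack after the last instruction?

6

PUSH 11 -> 11
POP     -> (empty)
PUSH 4  -> 4
PUSH 3  -> 4 3
SWAP    -> 3 4
POP     -> 3
PUSH 59 -> 3 59
POP     -> 3
DUP     -> 3 3
DUP     -> 3 3 3
ROT     -> 3 3 3
NEG     -> 3 3 -3
NEG     -> 3 3 3
OVER    -> 3 3 3 3
POP     -> 3 3 3
DIV     -> 3 1
LT      -> 0
PUSH 7  -> 0 7
POP     -> 0
NEG     -> 0
PUSH 55 -> 0 55
EQ      -> 0
PUSH 12 -> 0 12
POP     -> 0
NEG     -> 0
POP     -> (empty)
PUSH 2  -> 2
POP     -> (empty)
PUSH 0  -> 0
STORE 0 -> (empty)
PUSH 6  -> 6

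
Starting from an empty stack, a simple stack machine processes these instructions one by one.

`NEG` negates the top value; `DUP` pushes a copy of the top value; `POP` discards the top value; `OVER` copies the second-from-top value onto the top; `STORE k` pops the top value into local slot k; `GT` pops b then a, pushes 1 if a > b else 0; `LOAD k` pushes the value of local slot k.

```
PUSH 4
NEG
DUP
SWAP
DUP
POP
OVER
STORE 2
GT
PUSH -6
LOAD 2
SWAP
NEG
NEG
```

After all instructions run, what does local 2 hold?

-4

PUSH 4  : [4]
NEG     : [-4]
DUP     : [-4, -4]
SWAP    : [-4, -4]
DUP     : [-4, -4, -4]
POP     : [-4, -4]
OVER    : [-4, -4, -4]
STORE 2 : [-4, -4]
GT      : [0]
PUSH -6 : [0, -6]
LOAD 2  : [0, -6, -4]
SWAP    : [0, -4, -6]
NEG     : [0, -4, 6]
NEG     : [0, -4, -6]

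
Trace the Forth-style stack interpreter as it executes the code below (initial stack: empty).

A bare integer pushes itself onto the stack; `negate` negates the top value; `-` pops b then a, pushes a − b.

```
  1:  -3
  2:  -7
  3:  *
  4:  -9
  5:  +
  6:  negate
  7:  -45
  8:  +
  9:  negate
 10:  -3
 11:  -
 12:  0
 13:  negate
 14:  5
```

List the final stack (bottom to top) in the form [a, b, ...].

-3     → [-3]
-7     → [-3, -7]
*      → [21]
-9     → [21, -9]
+      → [12]
negate → [-12]
-45    → [-12, -45]
+      → [-57]
negate → [57]
-3     → [57, -3]
-      → [60]
0      → [60, 0]
negate → [60, 0]
5      → [60, 0, 5]

[60, 0, 5]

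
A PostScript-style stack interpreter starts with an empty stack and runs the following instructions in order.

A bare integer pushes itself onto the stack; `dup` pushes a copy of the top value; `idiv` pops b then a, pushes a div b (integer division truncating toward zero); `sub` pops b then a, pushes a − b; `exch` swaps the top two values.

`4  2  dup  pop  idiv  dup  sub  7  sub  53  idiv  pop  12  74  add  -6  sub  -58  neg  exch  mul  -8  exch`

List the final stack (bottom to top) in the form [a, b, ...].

4    → 4
2    → 4 2
dup  → 4 2 2
pop  → 4 2
idiv → 2
dup  → 2 2
sub  → 0
7    → 0 7
sub  → -7
53   → -7 53
idiv → 0
pop  → (empty)
12   → 12
74   → 12 74
add  → 86
-6   → 86 -6
sub  → 92
-58  → 92 -58
neg  → 92 58
exch → 58 92
mul  → 5336
-8   → 5336 -8
exch → -8 5336

[-8, 5336]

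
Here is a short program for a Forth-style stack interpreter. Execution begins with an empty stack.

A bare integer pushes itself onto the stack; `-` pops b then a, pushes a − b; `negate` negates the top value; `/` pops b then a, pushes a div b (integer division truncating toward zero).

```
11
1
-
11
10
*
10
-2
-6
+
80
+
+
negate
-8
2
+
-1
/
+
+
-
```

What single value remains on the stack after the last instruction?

-24

11     : 11
1      : 11 1
-      : 10
11     : 10 11
10     : 10 11 10
*      : 10 110
10     : 10 110 10
-2     : 10 110 10 -2
-6     : 10 110 10 -2 -6
+      : 10 110 10 -8
80     : 10 110 10 -8 80
+      : 10 110 10 72
+      : 10 110 82
negate : 10 110 -82
-8     : 10 110 -82 -8
2      : 10 110 -82 -8 2
+      : 10 110 -82 -6
-1     : 10 110 -82 -6 -1
/      : 10 110 -82 6
+      : 10 110 -76
+      : 10 34
-      : -24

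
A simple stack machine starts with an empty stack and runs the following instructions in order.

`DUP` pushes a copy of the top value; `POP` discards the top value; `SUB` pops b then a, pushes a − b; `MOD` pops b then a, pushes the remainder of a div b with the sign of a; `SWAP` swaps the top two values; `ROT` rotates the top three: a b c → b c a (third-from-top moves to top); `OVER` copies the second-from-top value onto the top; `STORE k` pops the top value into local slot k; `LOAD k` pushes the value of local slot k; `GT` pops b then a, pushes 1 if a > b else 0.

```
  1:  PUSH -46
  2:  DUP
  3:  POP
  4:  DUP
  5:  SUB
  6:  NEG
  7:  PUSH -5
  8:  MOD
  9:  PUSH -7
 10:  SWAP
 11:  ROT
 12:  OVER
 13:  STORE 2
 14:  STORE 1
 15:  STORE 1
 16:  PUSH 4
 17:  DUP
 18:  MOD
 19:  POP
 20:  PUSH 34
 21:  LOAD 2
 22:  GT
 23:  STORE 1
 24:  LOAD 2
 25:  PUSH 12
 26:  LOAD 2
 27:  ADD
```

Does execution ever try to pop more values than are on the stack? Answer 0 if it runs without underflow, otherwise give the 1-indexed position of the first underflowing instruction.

PUSH -46 -> [-46]
DUP      -> [-46, -46]
POP      -> [-46]
DUP      -> [-46, -46]
SUB      -> [0]
NEG      -> [0]
PUSH -5  -> [0, -5]
MOD      -> [0]
PUSH -7  -> [0, -7]
SWAP     -> [-7, 0]
ROT  — needs 3 operands, stack has 2 → underflow

11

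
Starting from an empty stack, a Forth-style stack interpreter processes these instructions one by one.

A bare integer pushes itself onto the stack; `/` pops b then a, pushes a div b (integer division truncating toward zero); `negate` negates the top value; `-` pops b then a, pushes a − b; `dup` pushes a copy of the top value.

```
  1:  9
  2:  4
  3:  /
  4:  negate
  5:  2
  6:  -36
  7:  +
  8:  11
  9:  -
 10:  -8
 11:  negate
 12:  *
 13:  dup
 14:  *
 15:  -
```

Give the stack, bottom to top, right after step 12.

[-2, -360]

9      -> 9
4      -> 9 4
/      -> 2
negate -> -2
2      -> -2 2
-36    -> -2 2 -36
+      -> -2 -34
11     -> -2 -34 11
-      -> -2 -45
-8     -> -2 -45 -8
negate -> -2 -45 8
*      -> -2 -360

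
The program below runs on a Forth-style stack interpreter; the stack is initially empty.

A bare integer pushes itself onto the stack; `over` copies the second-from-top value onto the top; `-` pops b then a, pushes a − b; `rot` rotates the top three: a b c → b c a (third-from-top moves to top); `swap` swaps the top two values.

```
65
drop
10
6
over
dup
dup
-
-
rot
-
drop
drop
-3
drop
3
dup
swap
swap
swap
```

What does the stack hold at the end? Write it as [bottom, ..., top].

65   → [65]
drop → []
10   → [10]
6    → [10, 6]
over → [10, 6, 10]
dup  → [10, 6, 10, 10]
dup  → [10, 6, 10, 10, 10]
-    → [10, 6, 10, 0]
-    → [10, 6, 10]
rot  → [6, 10, 10]
-    → [6, 0]
drop → [6]
drop → []
-3   → [-3]
drop → []
3    → [3]
dup  → [3, 3]
swap → [3, 3]
swap → [3, 3]
swap → [3, 3]

[3, 3]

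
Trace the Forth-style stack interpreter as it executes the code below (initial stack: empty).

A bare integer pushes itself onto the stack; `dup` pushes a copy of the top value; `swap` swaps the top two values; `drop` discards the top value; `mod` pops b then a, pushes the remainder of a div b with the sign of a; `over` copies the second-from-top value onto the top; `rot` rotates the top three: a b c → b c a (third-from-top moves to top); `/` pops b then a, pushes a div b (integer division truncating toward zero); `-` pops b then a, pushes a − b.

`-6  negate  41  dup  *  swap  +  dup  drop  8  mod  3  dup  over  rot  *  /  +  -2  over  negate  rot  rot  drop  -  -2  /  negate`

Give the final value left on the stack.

-6     : -6
negate : 6
41     : 6 41
dup    : 6 41 41
*      : 6 1681
swap   : 1681 6
+      : 1687
dup    : 1687 1687
drop   : 1687
8      : 1687 8
mod    : 7
3      : 7 3
dup    : 7 3 3
over   : 7 3 3 3
rot    : 7 3 3 3
*      : 7 3 9
/      : 7 0
+      : 7
-2     : 7 -2
over   : 7 -2 7
negate : 7 -2 -7
rot    : -2 -7 7
rot    : -7 7 -2
drop   : -7 7
-      : -14
-2     : -14 -2
/      : 7
negate : -7

-7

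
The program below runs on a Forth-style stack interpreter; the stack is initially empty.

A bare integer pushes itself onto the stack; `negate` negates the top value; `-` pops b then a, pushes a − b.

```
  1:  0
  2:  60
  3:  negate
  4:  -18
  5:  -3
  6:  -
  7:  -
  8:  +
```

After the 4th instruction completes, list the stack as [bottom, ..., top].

0      -> [0]
60     -> [0, 60]
negate -> [0, -60]
-18    -> [0, -60, -18]

[0, -60, -18]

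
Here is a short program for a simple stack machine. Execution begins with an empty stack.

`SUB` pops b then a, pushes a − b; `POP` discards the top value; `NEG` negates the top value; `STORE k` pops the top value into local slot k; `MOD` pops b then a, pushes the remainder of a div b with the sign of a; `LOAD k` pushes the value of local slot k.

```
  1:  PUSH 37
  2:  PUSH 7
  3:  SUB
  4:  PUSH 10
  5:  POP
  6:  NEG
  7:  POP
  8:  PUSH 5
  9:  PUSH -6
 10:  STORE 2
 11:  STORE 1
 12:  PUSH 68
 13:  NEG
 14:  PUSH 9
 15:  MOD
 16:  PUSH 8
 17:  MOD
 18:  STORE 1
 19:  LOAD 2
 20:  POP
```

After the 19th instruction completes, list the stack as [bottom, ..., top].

[-6]

PUSH 37  [37]
PUSH 7   [37, 7]
SUB      [30]
PUSH 10  [30, 10]
POP      [30]
NEG      [-30]
POP      []
PUSH 5   [5]
PUSH -6  [5, -6]
STORE 2  [5]
STORE 1  []
PUSH 68  [68]
NEG      [-68]
PUSH 9   [-68, 9]
MOD      [-5]
PUSH 8   [-5, 8]
MOD      [-5]
STORE 1  []
LOAD 2   [-6]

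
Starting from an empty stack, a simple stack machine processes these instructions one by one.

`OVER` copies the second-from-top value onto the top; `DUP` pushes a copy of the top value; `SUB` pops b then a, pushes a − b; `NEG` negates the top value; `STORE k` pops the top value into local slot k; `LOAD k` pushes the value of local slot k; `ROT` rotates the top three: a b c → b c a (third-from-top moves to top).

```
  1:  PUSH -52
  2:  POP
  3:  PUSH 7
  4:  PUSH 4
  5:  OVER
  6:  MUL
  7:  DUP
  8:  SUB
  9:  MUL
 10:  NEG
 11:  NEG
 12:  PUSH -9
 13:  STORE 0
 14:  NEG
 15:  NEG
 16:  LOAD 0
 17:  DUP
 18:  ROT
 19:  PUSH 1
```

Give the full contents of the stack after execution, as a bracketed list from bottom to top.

[-9, -9, 0, 1]

PUSH -52 -> -52
POP      -> (empty)
PUSH 7   -> 7
PUSH 4   -> 7 4
OVER     -> 7 4 7
MUL      -> 7 28
DUP      -> 7 28 28
SUB      -> 7 0
MUL      -> 0
NEG      -> 0
NEG      -> 0
PUSH -9  -> 0 -9
STORE 0  -> 0
NEG      -> 0
NEG      -> 0
LOAD 0   -> 0 -9
DUP      -> 0 -9 -9
ROT      -> -9 -9 0
PUSH 1   -> -9 -9 0 1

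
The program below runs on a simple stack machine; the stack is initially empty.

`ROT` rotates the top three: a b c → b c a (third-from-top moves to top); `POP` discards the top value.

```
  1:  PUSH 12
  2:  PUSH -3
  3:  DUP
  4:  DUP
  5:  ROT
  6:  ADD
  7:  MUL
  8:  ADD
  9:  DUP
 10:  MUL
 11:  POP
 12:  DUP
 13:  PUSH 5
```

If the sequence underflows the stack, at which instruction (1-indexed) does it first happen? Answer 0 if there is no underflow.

PUSH 12 : 12
PUSH -3 : 12 -3
DUP     : 12 -3 -3
DUP     : 12 -3 -3 -3
ROT     : 12 -3 -3 -3
ADD     : 12 -3 -6
MUL     : 12 18
ADD     : 30
DUP     : 30 30
MUL     : 900
POP     : (empty)
DUP  — needs 1 operand, stack has 0 → underflow

12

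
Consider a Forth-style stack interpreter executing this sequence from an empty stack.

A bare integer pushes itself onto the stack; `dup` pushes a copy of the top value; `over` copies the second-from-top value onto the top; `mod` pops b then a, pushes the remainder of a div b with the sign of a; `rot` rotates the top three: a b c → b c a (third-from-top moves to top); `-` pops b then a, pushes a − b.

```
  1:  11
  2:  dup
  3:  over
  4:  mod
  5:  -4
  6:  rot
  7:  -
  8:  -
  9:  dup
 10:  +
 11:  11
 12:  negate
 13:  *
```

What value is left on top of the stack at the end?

-330

11      [11]
dup     [11, 11]
over    [11, 11, 11]
mod     [11, 0]
-4      [11, 0, -4]
rot     [0, -4, 11]
-       [0, -15]
-       [15]
dup     [15, 15]
+       [30]
11      [30, 11]
negate  [30, -11]
*       [-330]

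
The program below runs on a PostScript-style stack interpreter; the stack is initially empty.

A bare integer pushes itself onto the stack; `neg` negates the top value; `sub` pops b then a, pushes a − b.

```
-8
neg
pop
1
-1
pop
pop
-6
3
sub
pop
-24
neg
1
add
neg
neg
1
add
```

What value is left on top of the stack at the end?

26

-8  → [-8]
neg → [8]
pop → []
1   → [1]
-1  → [1, -1]
pop → [1]
pop → []
-6  → [-6]
3   → [-6, 3]
sub → [-9]
pop → []
-24 → [-24]
neg → [24]
1   → [24, 1]
add → [25]
neg → [-25]
neg → [25]
1   → [25, 1]
add → [26]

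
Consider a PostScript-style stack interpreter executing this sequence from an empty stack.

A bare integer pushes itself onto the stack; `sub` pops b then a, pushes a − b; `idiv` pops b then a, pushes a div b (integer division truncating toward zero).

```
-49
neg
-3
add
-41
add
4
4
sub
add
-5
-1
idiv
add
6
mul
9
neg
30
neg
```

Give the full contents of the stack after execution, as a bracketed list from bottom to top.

[60, -9, -30]

-49  : [-49]
neg  : [49]
-3   : [49, -3]
add  : [46]
-41  : [46, -41]
add  : [5]
4    : [5, 4]
4    : [5, 4, 4]
sub  : [5, 0]
add  : [5]
-5   : [5, -5]
-1   : [5, -5, -1]
idiv : [5, 5]
add  : [10]
6    : [10, 6]
mul  : [60]
9    : [60, 9]
neg  : [60, -9]
30   : [60, -9, 30]
neg  : [60, -9, -30]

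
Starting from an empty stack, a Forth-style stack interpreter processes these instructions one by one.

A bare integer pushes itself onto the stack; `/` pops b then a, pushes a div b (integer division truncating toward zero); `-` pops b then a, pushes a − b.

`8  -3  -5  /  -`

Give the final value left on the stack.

8

8  -> 8
-3 -> 8 -3
-5 -> 8 -3 -5
/  -> 8 0
-  -> 8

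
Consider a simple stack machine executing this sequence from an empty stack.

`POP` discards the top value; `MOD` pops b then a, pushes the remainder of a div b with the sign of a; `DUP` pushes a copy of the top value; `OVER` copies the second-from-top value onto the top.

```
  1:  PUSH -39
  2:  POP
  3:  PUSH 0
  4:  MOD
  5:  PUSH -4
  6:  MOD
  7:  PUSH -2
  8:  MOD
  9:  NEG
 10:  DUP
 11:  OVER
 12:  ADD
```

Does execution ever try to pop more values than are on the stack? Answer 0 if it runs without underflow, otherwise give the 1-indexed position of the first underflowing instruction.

4

PUSH -39 : [-39]
POP      : []
PUSH 0   : [0]
MOD  — needs 2 operands, stack has 1 → underflow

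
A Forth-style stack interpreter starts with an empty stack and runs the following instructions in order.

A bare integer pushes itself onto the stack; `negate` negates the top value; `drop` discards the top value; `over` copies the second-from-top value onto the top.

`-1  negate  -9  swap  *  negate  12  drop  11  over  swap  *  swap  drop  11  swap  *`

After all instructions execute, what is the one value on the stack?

-1     → -1
negate → 1
-9     → 1 -9
swap   → -9 1
*      → -9
negate → 9
12     → 9 12
drop   → 9
11     → 9 11
over   → 9 11 9
swap   → 9 9 11
*      → 9 99
swap   → 99 9
drop   → 99
11     → 99 11
swap   → 11 99
*      → 1089

1089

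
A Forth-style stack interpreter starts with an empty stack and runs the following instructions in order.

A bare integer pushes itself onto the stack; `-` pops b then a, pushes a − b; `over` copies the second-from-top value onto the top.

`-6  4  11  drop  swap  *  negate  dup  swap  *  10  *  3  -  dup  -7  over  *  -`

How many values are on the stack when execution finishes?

2

-6     -> -6
4      -> -6 4
11     -> -6 4 11
drop   -> -6 4
swap   -> 4 -6
*      -> -24
negate -> 24
dup    -> 24 24
swap   -> 24 24
*      -> 576
10     -> 576 10
*      -> 5760
3      -> 5760 3
-      -> 5757
dup    -> 5757 5757
-7     -> 5757 5757 -7
over   -> 5757 5757 -7 5757
*      -> 5757 5757 -40299
-      -> 5757 46056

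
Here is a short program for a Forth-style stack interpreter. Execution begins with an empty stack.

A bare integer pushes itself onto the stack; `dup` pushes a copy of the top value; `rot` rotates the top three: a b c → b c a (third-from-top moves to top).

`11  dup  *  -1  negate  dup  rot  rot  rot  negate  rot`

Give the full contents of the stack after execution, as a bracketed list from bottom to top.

[1, -1, 121]

11     → [11]
dup    → [11, 11]
*      → [121]
-1     → [121, -1]
negate → [121, 1]
dup    → [121, 1, 1]
rot    → [1, 1, 121]
rot    → [1, 121, 1]
rot    → [121, 1, 1]
negate → [121, 1, -1]
rot    → [1, -1, 121]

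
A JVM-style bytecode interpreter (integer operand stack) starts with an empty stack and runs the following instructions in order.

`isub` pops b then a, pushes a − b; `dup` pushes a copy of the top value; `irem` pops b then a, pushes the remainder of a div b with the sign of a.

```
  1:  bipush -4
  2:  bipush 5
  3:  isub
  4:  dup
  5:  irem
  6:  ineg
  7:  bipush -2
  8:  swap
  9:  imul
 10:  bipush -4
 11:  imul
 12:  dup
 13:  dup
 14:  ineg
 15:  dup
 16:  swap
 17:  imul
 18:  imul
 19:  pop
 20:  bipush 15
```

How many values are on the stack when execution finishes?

2

bipush -4 : -4
bipush 5  : -4 5
isub      : -9
dup       : -9 -9
irem      : 0
ineg      : 0
bipush -2 : 0 -2
swap      : -2 0
imul      : 0
bipush -4 : 0 -4
imul      : 0
dup       : 0 0
dup       : 0 0 0
ineg      : 0 0 0
dup       : 0 0 0 0
swap      : 0 0 0 0
imul      : 0 0 0
imul      : 0 0
pop       : 0
bipush 15 : 0 15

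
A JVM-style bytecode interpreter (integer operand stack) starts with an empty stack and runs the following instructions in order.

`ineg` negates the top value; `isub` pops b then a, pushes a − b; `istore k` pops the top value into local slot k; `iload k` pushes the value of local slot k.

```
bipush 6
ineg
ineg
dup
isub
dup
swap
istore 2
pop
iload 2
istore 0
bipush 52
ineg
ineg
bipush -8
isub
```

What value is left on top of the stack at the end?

60

bipush 6   [6]
ineg       [-6]
ineg       [6]
dup        [6, 6]
isub       [0]
dup        [0, 0]
swap       [0, 0]
istore 2   [0]
pop        []
iload 2    [0]
istore 0   []
bipush 52  [52]
ineg       [-52]
ineg       [52]
bipush -8  [52, -8]
isub       [60]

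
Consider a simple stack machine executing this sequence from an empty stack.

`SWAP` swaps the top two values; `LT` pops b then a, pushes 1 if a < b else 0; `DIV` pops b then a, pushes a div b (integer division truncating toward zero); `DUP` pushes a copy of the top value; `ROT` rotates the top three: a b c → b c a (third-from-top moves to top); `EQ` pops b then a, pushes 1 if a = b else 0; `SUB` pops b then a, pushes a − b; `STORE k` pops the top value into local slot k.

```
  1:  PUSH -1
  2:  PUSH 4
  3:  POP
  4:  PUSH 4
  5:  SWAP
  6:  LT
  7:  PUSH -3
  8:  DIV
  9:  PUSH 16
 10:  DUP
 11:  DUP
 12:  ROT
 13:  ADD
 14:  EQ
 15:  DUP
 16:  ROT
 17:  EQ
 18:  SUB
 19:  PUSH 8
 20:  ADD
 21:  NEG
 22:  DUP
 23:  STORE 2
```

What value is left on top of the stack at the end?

PUSH -1  -1
PUSH 4   -1 4
POP      -1
PUSH 4   -1 4
SWAP     4 -1
LT       0
PUSH -3  0 -3
DIV      0
PUSH 16  0 16
DUP      0 16 16
DUP      0 16 16 16
ROT      0 16 16 16
ADD      0 16 32
EQ       0 0
DUP      0 0 0
ROT      0 0 0
EQ       0 1
SUB      -1
PUSH 8   -1 8
ADD      7
NEG      -7
DUP      -7 -7
STORE 2  -7

-7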